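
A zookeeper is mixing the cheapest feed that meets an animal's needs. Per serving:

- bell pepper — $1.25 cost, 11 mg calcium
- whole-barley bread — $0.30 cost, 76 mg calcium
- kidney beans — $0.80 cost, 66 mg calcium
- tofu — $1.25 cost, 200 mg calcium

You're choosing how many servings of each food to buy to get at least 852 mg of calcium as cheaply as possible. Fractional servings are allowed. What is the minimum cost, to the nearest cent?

$3.36

Cost per mg of calcium: whole-barley bread $0.0039, tofu $0.0063, kidney beans $0.0121, bell pepper $0.1136.
With no serving limits, use only whole-barley bread: 852 mg / 76 mg = 11.21 servings × $0.30 = $3.36.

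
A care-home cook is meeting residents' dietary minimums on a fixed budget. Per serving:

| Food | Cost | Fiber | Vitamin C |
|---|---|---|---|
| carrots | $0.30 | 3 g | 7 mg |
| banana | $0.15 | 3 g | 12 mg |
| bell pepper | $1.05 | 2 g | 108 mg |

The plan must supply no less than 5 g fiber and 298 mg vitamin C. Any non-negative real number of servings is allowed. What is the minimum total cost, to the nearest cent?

$2.90

This is a tiny linear program; its minimum lies at a vertex of the feasible set. List the vertices and price them.
carrots only: max(5/3, 298/7) = 42.57 servings → $12.77.
banana only: max(5/3, 298/12) = 24.83 servings → $3.73.
bell pepper only: max(5/2, 298/108) = 2.759 servings → $2.90.
carrots + banana: the both-tight solution has a negative serving — not a feasible corner.
carrots + bell pepper: intersection lies outside the first quadrant.
banana + bell pepper: intersection lies outside the first quadrant.
Cheapest feasible corner: $2.90.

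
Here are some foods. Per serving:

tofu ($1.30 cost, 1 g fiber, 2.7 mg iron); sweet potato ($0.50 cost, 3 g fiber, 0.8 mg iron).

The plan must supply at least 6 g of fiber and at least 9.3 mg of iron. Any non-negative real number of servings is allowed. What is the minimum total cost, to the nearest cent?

$4.59

tofu only: max(6/1, 9.3/2.7) = 6 servings → $7.80.
sweet potato only: max(6/3, 9.3/0.8) = 11.62 servings → $5.81.
tofu + sweet potato with both tight: 3.164 servings and 0.9452 servings → $4.59.
Cheapest feasible corner: $4.59.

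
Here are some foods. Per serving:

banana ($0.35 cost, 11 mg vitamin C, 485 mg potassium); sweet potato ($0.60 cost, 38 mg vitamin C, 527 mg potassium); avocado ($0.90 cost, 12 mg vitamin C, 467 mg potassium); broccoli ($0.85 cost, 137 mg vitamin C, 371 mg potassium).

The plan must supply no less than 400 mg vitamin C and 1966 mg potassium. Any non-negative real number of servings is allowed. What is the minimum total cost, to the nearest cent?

$3.03

The cheapest plan sits at a corner of the feasible region — with two constraints it uses at most two foods.
banana only: max(400/11, 1966/485) = 36.36 servings → $12.73.
sweet potato only: max(400/38, 1966/527) = 10.53 servings → $6.32.
avocado only: max(400/12, 1966/467) = 33.33 servings → $30.00.
broccoli only: max(400/137, 1966/371) = 5.299 servings → $4.50.
banana + sweet potato: intersection lies outside the first quadrant.
banana + avocado with both targets exact would need a negative amount; discard.
banana + broccoli with both tight: 1.939 servings and 2.764 servings → $3.03.
sweet potato + avocado with both targets exact would need a negative amount; discard.
sweet potato + broccoli with both tight: 2.082 servings and 2.342 servings → $3.24.
avocado + broccoli with both tight: 2.032 servings and 2.742 servings → $4.16.
So the least-cost plan costs $3.03.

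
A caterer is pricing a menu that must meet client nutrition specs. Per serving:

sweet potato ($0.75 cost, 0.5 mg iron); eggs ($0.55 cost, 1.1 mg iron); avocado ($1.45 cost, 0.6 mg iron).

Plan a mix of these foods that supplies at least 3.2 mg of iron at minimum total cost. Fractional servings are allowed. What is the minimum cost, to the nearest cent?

Cost per mg of iron: eggs $0.5000, sweet potato $1.5000, avocado $2.4167.
With no serving limits, use only eggs: 3.2 mg / 1.1 mg = 2.909 servings × $0.55 = $1.60.

$1.60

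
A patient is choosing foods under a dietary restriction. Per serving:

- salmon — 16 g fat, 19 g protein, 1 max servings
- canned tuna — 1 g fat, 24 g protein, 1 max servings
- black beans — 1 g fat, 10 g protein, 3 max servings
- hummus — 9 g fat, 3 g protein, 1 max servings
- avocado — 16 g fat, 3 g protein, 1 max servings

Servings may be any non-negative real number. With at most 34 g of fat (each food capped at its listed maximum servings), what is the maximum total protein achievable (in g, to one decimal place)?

Protein per g fat: canned tuna 24, black beans 10, salmon 1.188, hummus 0.3333, avocado 0.1875.
Take 1 serving of canned tuna: uses 1 g fat, +24.0 g protein (running total 24.0 g).
Take 3 servings of black beans: uses 3 g fat, +30.0 g protein (running total 54.0 g).
Take 1 serving of salmon: uses 16 g fat, +19.0 g protein (running total 73.0 g).
Take 1 serving of hummus: uses 9 g fat, +3.0 g protein (running total 76.0 g).
Take 0.3125 servings of avocado: uses 5 g fat, +0.9 g protein (running total 76.9 g).
Greedy by best ratio exhausts the fat allowance optimally: 76.9 g.

76.9 g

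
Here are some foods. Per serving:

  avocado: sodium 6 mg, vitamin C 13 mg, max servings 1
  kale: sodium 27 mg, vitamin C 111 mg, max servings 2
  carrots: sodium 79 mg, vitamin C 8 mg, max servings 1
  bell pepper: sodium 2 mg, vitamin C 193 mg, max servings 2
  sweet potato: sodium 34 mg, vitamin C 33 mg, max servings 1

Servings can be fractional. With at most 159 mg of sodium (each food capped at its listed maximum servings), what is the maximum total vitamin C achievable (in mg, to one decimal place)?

660.2 mg

Vitamin C per mg sodium: bell pepper 96.5, kale 4.111, avocado 2.167, sweet potato 0.9706, carrots 0.1013.
Take 2 servings of bell pepper: uses 4 mg sodium, +386.0 mg vitamin C (running total 386.0 mg).
Take 2 servings of kale: uses 54 mg sodium, +222.0 mg vitamin C (running total 608.0 mg).
Take 1 serving of avocado: uses 6 mg sodium, +13.0 mg vitamin C (running total 621.0 mg).
Take 1 serving of sweet potato: uses 34 mg sodium, +33.0 mg vitamin C (running total 654.0 mg).
Take 0.7722 servings of carrots: uses 61 mg sodium, +6.2 mg vitamin C (running total 660.2 mg).
Filling greedily by vitamin C-per-mg sodium is optimal for one linear limit, giving 660.2 mg.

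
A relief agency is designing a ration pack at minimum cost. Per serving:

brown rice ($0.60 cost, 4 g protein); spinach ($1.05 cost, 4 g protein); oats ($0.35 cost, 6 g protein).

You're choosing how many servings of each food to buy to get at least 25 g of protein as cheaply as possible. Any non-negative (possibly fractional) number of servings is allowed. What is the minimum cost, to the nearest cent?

Cost per g of protein: oats $0.0583, brown rice $0.1500, spinach $0.2625.
With no serving limits, use only oats: 25 g / 6 g = 4.167 servings × $0.35 = $1.46.

$1.46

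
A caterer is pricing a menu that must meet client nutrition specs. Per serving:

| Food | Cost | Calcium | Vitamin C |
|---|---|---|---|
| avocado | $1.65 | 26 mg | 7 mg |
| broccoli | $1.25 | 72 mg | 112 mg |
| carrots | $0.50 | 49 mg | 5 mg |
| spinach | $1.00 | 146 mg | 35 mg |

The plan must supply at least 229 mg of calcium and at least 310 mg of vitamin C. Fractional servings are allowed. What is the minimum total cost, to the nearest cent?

$3.61

The cheapest plan sits at a corner of the feasible region — with two constraints it uses at most two foods.
avocado only: max(229/26, 310/7) = 44.29 servings → $73.07.
broccoli only: max(229/72, 310/112) = 3.181 servings → $3.98.
carrots only: max(229/49, 310/5) = 62 servings → $31.00.
spinach only: max(229/146, 310/35) = 8.857 servings → $8.86.
avocado + broccoli with both tight: 1.382 servings and 2.681 servings → $5.63.
avocado + carrots with both targets exact would need a negative amount; discard.
avocado + spinach: intersection lies outside the first quadrant.
broccoli + carrots with both tight: 2.739 servings and 0.649 servings → $3.75.
broccoli + spinach with both tight: 2.693 servings and 0.2406 servings → $3.61.
carrots + spinach: intersection lies outside the first quadrant.
Cheapest feasible corner: $3.61.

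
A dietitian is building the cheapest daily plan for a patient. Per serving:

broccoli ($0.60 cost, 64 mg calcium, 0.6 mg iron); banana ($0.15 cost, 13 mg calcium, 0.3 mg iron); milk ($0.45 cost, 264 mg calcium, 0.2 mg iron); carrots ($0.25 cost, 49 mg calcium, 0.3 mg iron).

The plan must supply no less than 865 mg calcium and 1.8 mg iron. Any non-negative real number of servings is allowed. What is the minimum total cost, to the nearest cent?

$1.98

With two linear requirements the optimum uses one or two foods; enumerate the corners.
broccoli only: max(865/64, 1.8/0.6) = 13.52 servings → $8.11.
banana only: max(865/13, 1.8/0.3) = 66.54 servings → $9.98.
milk only: max(865/264, 1.8/0.2) = 9 servings → $4.05.
carrots only: max(865/49, 1.8/0.3) = 17.65 servings → $4.41.
broccoli + banana: intersection lies outside the first quadrant.
broccoli + milk with both tight: 2.076 servings and 2.773 servings → $2.49.
broccoli + carrots: the both-tight solution has a negative serving — not a feasible corner.
banana + milk with both tight: 3.945 servings and 3.082 servings → $1.98.
banana + carrots: intersection lies outside the first quadrant.
milk + carrots with both tight: 2.468 servings and 4.354 servings → $2.20.
So the least-cost plan costs $1.98.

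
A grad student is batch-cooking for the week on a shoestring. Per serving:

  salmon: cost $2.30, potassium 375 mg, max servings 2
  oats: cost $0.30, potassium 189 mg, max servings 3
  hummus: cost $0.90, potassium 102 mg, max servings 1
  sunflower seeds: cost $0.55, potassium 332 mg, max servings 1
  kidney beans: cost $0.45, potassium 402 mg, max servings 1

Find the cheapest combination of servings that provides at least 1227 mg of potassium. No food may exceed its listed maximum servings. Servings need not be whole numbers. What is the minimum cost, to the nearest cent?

$1.78

Cost per mg of potassium: kidney beans $0.0011, oats $0.0016, sunflower seeds $0.0017, salmon $0.0061, hummus $0.0088.
Take 1 serving of kidney beans: +402.0 mg potassium for $0.45 (total $0.45, still need 825.0 mg).
Take 3 servings of oats: +567.0 mg potassium for $0.90 (total $1.35, still need 258.0 mg).
Take 0.7771 servings of sunflower seeds: +258.0 mg potassium for $0.43 (total $1.78, still need 0.0 mg).
Filling from the cheapest source first is optimal under one linear minimum: $1.78.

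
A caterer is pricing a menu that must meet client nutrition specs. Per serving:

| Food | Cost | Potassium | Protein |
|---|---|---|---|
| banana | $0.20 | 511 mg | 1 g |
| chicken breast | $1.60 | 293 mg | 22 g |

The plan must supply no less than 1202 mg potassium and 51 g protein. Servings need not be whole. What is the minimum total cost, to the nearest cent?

$3.84

Compare the cost at each extreme point of the feasible region.
banana only: max(1202/511, 51/1) = 51 servings → $10.20.
chicken breast only: max(1202/293, 51/22) = 4.102 servings → $6.56.
banana + chicken breast with both tight: 1.05 servings and 2.27 servings → $3.84.
The minimum over all feasible corners is $3.84.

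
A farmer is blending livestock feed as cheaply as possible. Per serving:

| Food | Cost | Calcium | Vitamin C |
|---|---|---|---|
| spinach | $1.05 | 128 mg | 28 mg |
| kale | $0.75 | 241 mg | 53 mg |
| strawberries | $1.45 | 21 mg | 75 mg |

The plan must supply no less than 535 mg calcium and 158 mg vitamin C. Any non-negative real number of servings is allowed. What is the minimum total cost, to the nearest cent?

An LP optimum is at a vertex; with two nutrient constraints at most two foods are used. Check each candidate.
spinach only: max(535/128, 158/28) = 5.643 servings → $5.92.
kale only: max(535/241, 158/53) = 2.981 servings → $2.24.
strawberries only: max(535/21, 158/75) = 25.48 servings → $36.94.
spinach + kale with both targets exact would need a negative amount; discard.
spinach + strawberries with both tight: 4.084 servings and 0.5819 servings → $5.13.
kale + strawberries with both tight: 2.17 servings and 0.5732 servings → $2.46.
The minimum over all feasible corners is $2.24.

$2.24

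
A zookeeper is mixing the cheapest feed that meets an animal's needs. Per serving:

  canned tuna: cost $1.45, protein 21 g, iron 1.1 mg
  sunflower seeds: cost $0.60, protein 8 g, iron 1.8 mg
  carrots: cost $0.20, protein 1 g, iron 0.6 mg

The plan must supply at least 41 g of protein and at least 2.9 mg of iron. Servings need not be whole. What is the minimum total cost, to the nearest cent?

Two binding constraints pin down two serving amounts, so the optimal mix uses at most two foods. The candidates are each food alone (scaled to the tighter of protein/iron) and each pair with both constraints tight.
canned tuna only: max(41/21, 2.9/1.1) = 2.636 servings → $3.82.
sunflower seeds only: max(41/8, 2.9/1.8) = 5.125 servings → $3.08.
carrots only: max(41/1, 2.9/0.6) = 41 servings → $8.20.
canned tuna + sunflower seeds with both tight: 1.745 servings and 0.5448 servings → $2.86.
canned tuna + carrots with both tight: 1.887 servings and 1.374 servings → $3.01.
sunflower seeds + carrots: intersection lies outside the first quadrant.
So the least-cost plan costs $2.86.

$2.86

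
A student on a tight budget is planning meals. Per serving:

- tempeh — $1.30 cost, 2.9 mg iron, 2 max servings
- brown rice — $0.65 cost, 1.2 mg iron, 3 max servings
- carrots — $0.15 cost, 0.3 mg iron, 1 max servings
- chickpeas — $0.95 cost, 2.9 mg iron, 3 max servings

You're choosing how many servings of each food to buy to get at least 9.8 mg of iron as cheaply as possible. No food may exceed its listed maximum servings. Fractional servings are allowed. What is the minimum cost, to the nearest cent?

$3.34

Cost per mg of iron: chickpeas $0.3276, tempeh $0.4483, carrots $0.5000, brown rice $0.5417.
Take 3 servings of chickpeas: +8.7 mg iron for $2.85 (total $2.85, still need 1.1 mg).
Take 0.3793 servings of tempeh: +1.1 mg iron for $0.49 (total $3.34, still need 0.0 mg).
Filling from the cheapest source first is optimal under one linear minimum: $3.34.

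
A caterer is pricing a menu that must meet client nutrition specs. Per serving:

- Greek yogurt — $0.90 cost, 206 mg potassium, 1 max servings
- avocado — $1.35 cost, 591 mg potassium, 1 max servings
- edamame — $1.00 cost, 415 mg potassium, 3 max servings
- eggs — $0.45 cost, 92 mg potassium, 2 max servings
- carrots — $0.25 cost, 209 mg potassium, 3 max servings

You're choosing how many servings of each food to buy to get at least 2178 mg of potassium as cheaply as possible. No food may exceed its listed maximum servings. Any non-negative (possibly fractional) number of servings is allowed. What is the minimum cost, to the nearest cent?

$4.41

Cost per mg of potassium: carrots $0.0012, avocado $0.0023, edamame $0.0024, Greek yogurt $0.0044, eggs $0.0049.
Take 3 servings of carrots: +627.0 mg potassium for $0.75 (total $0.75, still need 1551.0 mg).
Take 1 serving of avocado: +591.0 mg potassium for $1.35 (total $2.10, still need 960.0 mg).
Take 2.313 servings of edamame: +960.0 mg potassium for $2.31 (total $4.41, still need 0.0 mg).
Greedy by cheapest-per-mg is optimal for a single linear constraint, so the minimum cost is $4.41.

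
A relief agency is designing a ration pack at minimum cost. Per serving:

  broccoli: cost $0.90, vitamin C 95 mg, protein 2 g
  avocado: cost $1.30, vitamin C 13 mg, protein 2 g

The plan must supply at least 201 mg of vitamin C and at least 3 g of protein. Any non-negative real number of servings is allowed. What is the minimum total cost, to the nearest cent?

For a min-cost LP with two ≥-constraints, a basic feasible solution has at most two positive variables.
broccoli only: max(201/95, 3/2) = 2.116 servings → $1.90.
avocado only: max(201/13, 3/2) = 15.46 servings → $20.10.
broccoli + avocado with both targets exact would need a negative amount; discard.
Cheapest feasible corner: $1.90.

$1.90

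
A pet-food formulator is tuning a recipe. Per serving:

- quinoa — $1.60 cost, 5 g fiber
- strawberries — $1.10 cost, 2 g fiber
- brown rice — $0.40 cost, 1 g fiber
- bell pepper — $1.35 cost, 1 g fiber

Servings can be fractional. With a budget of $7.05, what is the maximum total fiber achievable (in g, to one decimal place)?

22.0 g

Fiber per dollar: quinoa 3.125, brown rice 2.5, strawberries 1.818, bell pepper 0.7407.
With no serving limits, spend the whole cost allowance on quinoa: $7.05 / $1.60 × 5 g = 22.0 g.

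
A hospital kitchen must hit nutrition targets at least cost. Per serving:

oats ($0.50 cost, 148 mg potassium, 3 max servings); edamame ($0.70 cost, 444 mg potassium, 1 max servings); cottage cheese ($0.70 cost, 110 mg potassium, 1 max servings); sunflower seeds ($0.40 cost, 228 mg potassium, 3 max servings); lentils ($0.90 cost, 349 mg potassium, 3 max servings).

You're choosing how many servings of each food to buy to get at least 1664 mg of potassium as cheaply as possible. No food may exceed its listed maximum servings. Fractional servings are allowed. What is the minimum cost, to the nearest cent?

Cost per mg of potassium: edamame $0.0016, sunflower seeds $0.0018, lentils $0.0026, oats $0.0034, cottage cheese $0.0064.
Take 1 serving of edamame: +444.0 mg potassium for $0.70 (total $0.70, still need 1220.0 mg).
Take 3 servings of sunflower seeds: +684.0 mg potassium for $1.20 (total $1.90, still need 536.0 mg).
Take 1.536 servings of lentils: +536.0 mg potassium for $1.38 (total $3.28, still need 0.0 mg).
Filling from the cheapest source first is optimal under one linear minimum: $3.28.

$3.28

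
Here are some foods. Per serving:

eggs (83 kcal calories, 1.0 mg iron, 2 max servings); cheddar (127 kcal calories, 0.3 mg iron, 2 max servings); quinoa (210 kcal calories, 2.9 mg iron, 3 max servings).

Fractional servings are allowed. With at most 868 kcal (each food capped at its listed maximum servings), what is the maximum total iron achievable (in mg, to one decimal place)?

10.9 mg

Iron per kcal: quinoa 0.01381, eggs 0.01205, cheddar 0.002362.
Take 3 servings of quinoa: uses 630 kcal, +8.7 mg iron (running total 8.7 mg).
Take 2 servings of eggs: uses 166 kcal, +2.0 mg iron (running total 10.7 mg).
Take 0.5669 servings of cheddar: uses 72 kcal, +0.2 mg iron (running total 10.9 mg).
Greedy by best ratio exhausts the calories allowance optimally: 10.9 mg.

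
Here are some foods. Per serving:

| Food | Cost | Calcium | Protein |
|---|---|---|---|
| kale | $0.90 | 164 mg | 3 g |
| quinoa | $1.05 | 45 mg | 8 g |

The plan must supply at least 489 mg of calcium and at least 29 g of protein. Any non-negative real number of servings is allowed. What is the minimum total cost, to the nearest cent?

An LP optimum is at a vertex; with two nutrient constraints at most two foods are used. Check each candidate.
kale only: max(489/164, 29/3) = 9.667 servings → $8.70.
quinoa only: max(489/45, 29/8) = 10.87 servings → $11.41.
kale + quinoa with both tight: 2.215 servings and 2.794 servings → $4.93.
Cheapest feasible corner: $4.93.

$4.93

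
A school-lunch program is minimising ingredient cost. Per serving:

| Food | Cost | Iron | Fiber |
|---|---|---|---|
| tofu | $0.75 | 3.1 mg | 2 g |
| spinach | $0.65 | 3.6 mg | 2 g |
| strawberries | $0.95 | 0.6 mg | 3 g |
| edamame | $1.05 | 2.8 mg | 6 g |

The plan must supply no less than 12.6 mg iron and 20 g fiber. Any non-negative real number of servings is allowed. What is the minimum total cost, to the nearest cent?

Check every corner: each single food scaled to meet both minima, and each pair solved so both constraints bind.
tofu only: max(12.6/3.1, 20/2) = 10 servings → $7.50.
spinach only: max(12.6/3.6, 20/2) = 10 servings → $6.50.
strawberries only: max(12.6/0.6, 20/3) = 21 servings → $19.95.
edamame only: max(12.6/2.8, 20/6) = 4.5 servings → $4.72.
tofu + spinach with both targets exact would need a negative amount; discard.
tofu + strawberries with both tight: 3.185 servings and 4.543 servings → $6.70.
tofu + edamame with both tight: 1.508 servings and 2.831 servings → $4.10.
spinach + strawberries with both tight: 2.688 servings and 4.875 servings → $6.38.
spinach + edamame with both tight: 1.225 servings and 2.925 servings → $3.87.
strawberries + edamame: the both-tight solution has a negative serving — not a feasible corner.
The minimum over all feasible corners is $3.87.

$3.87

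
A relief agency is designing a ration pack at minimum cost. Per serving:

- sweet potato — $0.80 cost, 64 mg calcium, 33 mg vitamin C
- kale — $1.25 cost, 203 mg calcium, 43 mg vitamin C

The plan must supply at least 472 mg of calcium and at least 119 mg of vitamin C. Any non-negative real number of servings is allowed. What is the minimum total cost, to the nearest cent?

sweet potato only: max(472/64, 119/33) = 7.375 servings → $5.90.
kale only: max(472/203, 119/43) = 2.767 servings → $3.46.
sweet potato + kale with both tight: 0.9782 servings and 2.017 servings → $3.30.
Cheapest feasible corner: $3.30.

$3.30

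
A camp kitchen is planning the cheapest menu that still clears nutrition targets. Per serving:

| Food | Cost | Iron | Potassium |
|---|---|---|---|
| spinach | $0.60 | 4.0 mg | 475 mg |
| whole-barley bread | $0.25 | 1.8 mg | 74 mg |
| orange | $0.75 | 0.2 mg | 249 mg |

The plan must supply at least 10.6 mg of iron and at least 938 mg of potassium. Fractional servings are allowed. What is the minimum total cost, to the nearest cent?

$1.54

The cheapest plan sits at a corner of the feasible region — with two constraints it uses at most two foods.
spinach only: max(10.6/4.0, 938/475) = 2.65 servings → $1.59.
whole-barley bread only: max(10.6/1.8, 938/74) = 12.68 servings → $3.17.
orange only: max(10.6/0.2, 938/249) = 53 servings → $39.75.
spinach + whole-barley bread with both tight: 1.617 servings and 2.295 servings → $1.54.
spinach + orange: intersection lies outside the first quadrant.
whole-barley bread + orange with both tight: 5.657 servings and 2.086 servings → $2.98.
Cheapest feasible corner: $1.54.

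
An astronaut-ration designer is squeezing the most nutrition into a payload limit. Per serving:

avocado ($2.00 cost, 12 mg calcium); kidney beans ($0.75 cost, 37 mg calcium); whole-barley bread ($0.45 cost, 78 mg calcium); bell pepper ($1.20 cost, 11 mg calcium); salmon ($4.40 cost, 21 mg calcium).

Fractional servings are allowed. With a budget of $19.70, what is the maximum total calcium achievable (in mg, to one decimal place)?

3414.7 mg

Calcium per dollar: whole-barley bread 173.3, kidney beans 49.33, bell pepper 9.167, avocado 6, salmon 4.773.
With no serving limits, spend the whole cost allowance on whole-barley bread: $19.70 / $0.45 × 78 mg = 3414.7 mg.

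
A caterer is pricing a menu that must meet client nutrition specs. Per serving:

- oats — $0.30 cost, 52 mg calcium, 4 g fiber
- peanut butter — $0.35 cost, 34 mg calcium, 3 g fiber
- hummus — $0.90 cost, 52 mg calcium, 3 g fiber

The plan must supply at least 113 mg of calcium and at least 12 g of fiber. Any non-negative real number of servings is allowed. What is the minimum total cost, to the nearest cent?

At the optimum either one food covers both requirements or two foods hit both targets exactly; no other combination can be cheaper.
oats only: max(113/52, 12/4) = 3 servings → $0.90.
peanut butter only: max(113/34, 12/3) = 4 servings → $1.40.
hummus only: max(113/52, 12/3) = 4 servings → $3.60.
oats + peanut butter: the both-tight solution has a negative serving — not a feasible corner.
oats + hummus: intersection lies outside the first quadrant.
peanut butter + hummus with both targets exact would need a negative amount; discard.
Cheapest feasible corner: $0.90.

$0.90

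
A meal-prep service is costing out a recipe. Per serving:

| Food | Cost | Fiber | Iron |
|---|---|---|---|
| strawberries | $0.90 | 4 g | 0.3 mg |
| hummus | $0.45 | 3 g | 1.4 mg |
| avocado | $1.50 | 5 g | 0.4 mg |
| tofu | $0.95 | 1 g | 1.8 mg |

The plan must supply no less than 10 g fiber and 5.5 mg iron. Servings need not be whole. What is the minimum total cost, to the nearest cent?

Compare the cost at each extreme point of the feasible region.
strawberries only: max(10/4, 5.5/0.3) = 18.33 servings → $16.50.
hummus only: max(10/3, 5.5/1.4) = 3.929 servings → $1.77.
avocado only: max(10/5, 5.5/0.4) = 13.75 servings → $20.62.
tofu only: max(10/1, 5.5/1.8) = 10 servings → $9.50.
strawberries + hummus: intersection lies outside the first quadrant.
strawberries + avocado: intersection lies outside the first quadrant.
strawberries + tofu with both tight: 1.812 servings and 2.754 servings → $4.25.
hummus + avocado with both targets exact would need a negative amount; discard.
hummus + tofu with both tight: 3.125 servings and 0.625 servings → $2.00.
avocado + tofu with both tight: 1.453 servings and 2.733 servings → $4.78.
So the least-cost plan costs $1.77.

$1.77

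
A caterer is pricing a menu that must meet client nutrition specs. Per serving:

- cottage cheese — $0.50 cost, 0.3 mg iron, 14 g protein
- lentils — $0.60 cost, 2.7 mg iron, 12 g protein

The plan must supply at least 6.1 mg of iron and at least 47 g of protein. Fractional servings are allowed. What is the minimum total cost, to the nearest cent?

At the optimum either one food covers both requirements or two foods hit both targets exactly; no other combination can be cheaper.
cottage cheese only: max(6.1/0.3, 47/14) = 20.33 servings → $10.17.
lentils only: max(6.1/2.7, 47/12) = 3.917 servings → $2.35.
cottage cheese + lentils with both tight: 1.57 servings and 2.085 servings → $2.04.
So the least-cost plan costs $2.04.

$2.04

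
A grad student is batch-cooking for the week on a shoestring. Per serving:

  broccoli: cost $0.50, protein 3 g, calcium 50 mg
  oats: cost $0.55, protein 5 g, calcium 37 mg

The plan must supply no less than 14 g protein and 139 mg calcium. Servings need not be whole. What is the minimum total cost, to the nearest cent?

$1.76

Compare the cost at each extreme point of the feasible region.
broccoli only: max(14/3, 139/50) = 4.667 servings → $2.33.
oats only: max(14/5, 139/37) = 3.757 servings → $2.07.
broccoli + oats with both tight: 1.273 servings and 2.036 servings → $1.76.
Cheapest feasible corner: $1.76.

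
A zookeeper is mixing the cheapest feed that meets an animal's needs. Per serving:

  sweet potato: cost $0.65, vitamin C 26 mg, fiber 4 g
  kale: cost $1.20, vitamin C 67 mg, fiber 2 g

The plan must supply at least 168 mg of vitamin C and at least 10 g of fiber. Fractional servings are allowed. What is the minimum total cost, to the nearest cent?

$3.29

The cheapest plan sits at a corner of the feasible region — with two constraints it uses at most two foods.
sweet potato only: max(168/26, 10/4) = 6.462 servings → $4.20.
kale only: max(168/67, 10/2) = 5 servings → $6.00.
sweet potato + kale with both tight: 1.546 servings and 1.907 servings → $3.29.
Cheapest feasible corner: $3.29.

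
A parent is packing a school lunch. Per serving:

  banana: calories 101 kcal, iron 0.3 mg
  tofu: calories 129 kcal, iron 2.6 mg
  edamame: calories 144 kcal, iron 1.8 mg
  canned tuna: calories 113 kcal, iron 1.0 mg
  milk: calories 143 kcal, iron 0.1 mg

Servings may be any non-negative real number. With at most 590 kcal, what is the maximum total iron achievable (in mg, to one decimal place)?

11.9 mg

Iron per kcal: tofu 0.02016, edamame 0.0125, canned tuna 0.00885, banana 0.00297, milk 0.0006993.
With no serving limits, spend the whole calories allowance on tofu: 590 kcal / 129 kcal × 2.6 mg = 11.9 mg.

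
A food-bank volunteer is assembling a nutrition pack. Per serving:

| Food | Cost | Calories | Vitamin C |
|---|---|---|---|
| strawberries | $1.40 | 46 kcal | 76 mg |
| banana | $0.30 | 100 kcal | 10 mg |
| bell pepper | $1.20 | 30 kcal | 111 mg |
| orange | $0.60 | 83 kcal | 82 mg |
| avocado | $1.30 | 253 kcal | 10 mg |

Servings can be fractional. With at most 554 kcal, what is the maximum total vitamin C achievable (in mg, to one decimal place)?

2049.8 mg

Vitamin C per kcal: bell pepper 3.7, strawberries 1.652, orange 0.988, banana 0.1, avocado 0.03953.
With no serving limits, spend the whole calories allowance on bell pepper: 554 kcal / 30 kcal × 111 mg = 2049.8 mg.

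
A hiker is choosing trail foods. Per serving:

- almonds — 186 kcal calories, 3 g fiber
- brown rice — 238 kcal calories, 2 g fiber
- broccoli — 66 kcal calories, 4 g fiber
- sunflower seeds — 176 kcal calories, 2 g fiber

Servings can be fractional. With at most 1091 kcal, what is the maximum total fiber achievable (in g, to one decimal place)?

Fiber per kcal: broccoli 0.06061, almonds 0.01613, sunflower seeds 0.01136, brown rice 0.008403.
With no serving limits, spend the whole calories allowance on broccoli: 1091 kcal / 66 kcal × 4 g = 66.1 g.

66.1 g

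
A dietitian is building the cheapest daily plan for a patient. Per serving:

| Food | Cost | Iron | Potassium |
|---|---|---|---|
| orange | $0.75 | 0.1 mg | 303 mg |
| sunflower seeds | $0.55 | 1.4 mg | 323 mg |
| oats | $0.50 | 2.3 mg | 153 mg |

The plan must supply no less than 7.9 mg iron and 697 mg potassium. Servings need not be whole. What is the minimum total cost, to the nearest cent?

$1.90

orange only: max(7.9/0.1, 697/303) = 79 servings → $59.25.
sunflower seeds only: max(7.9/1.4, 697/323) = 5.643 servings → $3.10.
oats only: max(7.9/2.3, 697/153) = 4.556 servings → $2.28.
orange + sunflower seeds: the both-tight solution has a negative serving — not a feasible corner.
orange + oats with both tight: 0.5786 servings and 3.41 servings → $2.14.
sunflower seeds + oats with both tight: 0.746 servings and 2.981 servings → $1.90.
The minimum over all feasible corners is $1.90.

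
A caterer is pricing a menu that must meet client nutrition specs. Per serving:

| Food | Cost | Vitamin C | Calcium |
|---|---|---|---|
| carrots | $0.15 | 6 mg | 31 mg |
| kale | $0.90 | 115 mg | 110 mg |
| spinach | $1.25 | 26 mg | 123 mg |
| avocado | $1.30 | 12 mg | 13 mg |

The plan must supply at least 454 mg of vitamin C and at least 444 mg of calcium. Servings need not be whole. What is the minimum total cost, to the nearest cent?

$3.59

carrots only: max(454/6, 444/31) = 75.67 servings → $11.35.
kale only: max(454/115, 444/110) = 4.036 servings → $3.63.
spinach only: max(454/26, 444/123) = 17.46 servings → $21.83.
avocado only: max(454/12, 444/13) = 37.83 servings → $49.18.
carrots + kale with both tight: 0.3855 servings and 3.928 servings → $3.59.
carrots + spinach: the both-tight solution has a negative serving — not a feasible corner.
carrots + avocado with both targets exact would need a negative amount; discard.
kale + spinach with both tight: 3.925 servings and 0.09925 servings → $3.66.
kale + avocado with both tight: 3.28 servings and 6.4 servings → $11.27.
spinach + avocado: the both-tight solution has a negative serving — not a feasible corner.
The minimum over all feasible corners is $3.59.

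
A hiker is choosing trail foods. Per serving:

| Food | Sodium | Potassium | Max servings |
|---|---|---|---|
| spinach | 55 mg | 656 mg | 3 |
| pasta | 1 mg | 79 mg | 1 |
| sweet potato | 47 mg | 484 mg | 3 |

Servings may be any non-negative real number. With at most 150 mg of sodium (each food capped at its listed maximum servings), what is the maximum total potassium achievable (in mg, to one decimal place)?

Potassium per mg sodium: pasta 79, spinach 11.93, sweet potato 10.3.
Take 1 serving of pasta: uses 1 mg sodium, +79.0 mg potassium (running total 79.0 mg).
Take 2.709 servings of spinach: uses 149 mg sodium, +1777.2 mg potassium (running total 1856.2 mg).
Filling greedily by potassium-per-mg sodium is optimal for one linear limit, giving 1856.2 mg.

1856.2 mg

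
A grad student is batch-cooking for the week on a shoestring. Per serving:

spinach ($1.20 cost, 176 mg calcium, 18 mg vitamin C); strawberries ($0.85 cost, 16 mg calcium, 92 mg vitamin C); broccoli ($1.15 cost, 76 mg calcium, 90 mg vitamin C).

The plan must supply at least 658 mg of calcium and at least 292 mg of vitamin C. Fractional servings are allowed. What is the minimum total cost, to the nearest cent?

$6.21

For a min-cost LP with two ≥-constraints, a basic feasible solution has at most two positive variables.
spinach only: max(658/176, 292/18) = 16.22 servings → $19.47.
strawberries only: max(658/16, 292/92) = 41.12 servings → $34.96.
broccoli only: max(658/76, 292/90) = 8.658 servings → $9.96.
spinach + strawberries with both tight: 3.513 servings and 2.487 servings → $6.33.
spinach + broccoli with both tight: 2.559 servings and 2.733 servings → $6.21.
strawberries + broccoli: intersection lies outside the first quadrant.
So the least-cost plan costs $6.21.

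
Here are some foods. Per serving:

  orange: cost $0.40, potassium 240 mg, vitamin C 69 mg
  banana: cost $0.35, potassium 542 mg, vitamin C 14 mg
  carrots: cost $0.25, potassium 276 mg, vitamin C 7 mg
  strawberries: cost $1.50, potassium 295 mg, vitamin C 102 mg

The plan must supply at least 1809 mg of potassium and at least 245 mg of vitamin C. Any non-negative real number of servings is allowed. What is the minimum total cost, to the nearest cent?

$1.94

Two binding constraints pin down two serving amounts, so the optimal mix uses at most two foods. The candidates are each food alone (scaled to the tighter of potassium/vitamin C) and each pair with both constraints tight.
orange only: max(1809/240, 245/69) = 7.537 servings → $3.02.
banana only: max(1809/542, 245/14) = 17.5 servings → $6.12.
carrots only: max(1809/276, 245/7) = 35 servings → $8.75.
strawberries only: max(1809/295, 245/102) = 6.132 servings → $9.20.
orange + banana with both tight: 3.157 servings and 1.94 servings → $1.94.
orange + carrots with both tight: 3.165 servings and 3.802 servings → $2.22.
orange + strawberries with both targets exact would need a negative amount; discard.
banana + carrots: intersection lies outside the first quadrant.
banana + strawberries with both tight: 2.194 servings and 2.101 servings → $3.92.
carrots + strawberries with both tight: 4.303 servings and 2.107 servings → $4.24.
So the least-cost plan costs $1.94.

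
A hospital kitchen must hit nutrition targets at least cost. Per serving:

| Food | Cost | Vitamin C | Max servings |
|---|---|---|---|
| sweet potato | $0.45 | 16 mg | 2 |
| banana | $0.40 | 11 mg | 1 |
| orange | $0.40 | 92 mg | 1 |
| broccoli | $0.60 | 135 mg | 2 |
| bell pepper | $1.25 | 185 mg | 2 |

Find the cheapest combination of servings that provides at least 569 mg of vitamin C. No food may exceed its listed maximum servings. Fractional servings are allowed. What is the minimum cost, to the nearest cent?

Cost per mg of vitamin C: orange $0.0043, broccoli $0.0044, bell pepper $0.0068, sweet potato $0.0281, banana $0.0364.
Take 1 serving of orange: +92.0 mg vitamin C for $0.40 (total $0.40, still need 477.0 mg).
Take 2 servings of broccoli: +270.0 mg vitamin C for $1.20 (total $1.60, still need 207.0 mg).
Take 1.119 servings of bell pepper: +207.0 mg vitamin C for $1.40 (total $3.00, still need 0.0 mg).
Greedy by cheapest-per-mg is optimal for a single linear constraint, so the minimum cost is $3.00.

$3.00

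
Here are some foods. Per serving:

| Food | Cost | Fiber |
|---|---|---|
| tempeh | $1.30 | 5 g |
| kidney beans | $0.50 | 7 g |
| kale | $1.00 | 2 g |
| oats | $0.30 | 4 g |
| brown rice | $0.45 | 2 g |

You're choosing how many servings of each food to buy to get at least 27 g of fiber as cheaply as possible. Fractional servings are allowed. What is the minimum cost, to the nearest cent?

Cost per g of fiber: kidney beans $0.0714, oats $0.0750, brown rice $0.2250, tempeh $0.2600, kale $0.5000.
With no serving limits, use only kidney beans: 27 g / 7 g = 3.857 servings × $0.50 = $1.93.

$1.93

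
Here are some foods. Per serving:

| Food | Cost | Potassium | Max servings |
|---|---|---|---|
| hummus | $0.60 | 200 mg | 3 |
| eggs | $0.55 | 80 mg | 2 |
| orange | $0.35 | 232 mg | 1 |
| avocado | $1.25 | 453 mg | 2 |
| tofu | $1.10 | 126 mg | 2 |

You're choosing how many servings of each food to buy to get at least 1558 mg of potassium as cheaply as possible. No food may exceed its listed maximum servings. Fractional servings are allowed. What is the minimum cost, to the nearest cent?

Cost per mg of potassium: orange $0.0015, avocado $0.0028, hummus $0.0030, eggs $0.0069, tofu $0.0087.
Take 1 serving of orange: +232.0 mg potassium for $0.35 (total $0.35, still need 1326.0 mg).
Take 2 servings of avocado: +906.0 mg potassium for $2.50 (total $2.85, still need 420.0 mg).
Take 2.1 servings of hummus: +420.0 mg potassium for $1.26 (total $4.11, still need 0.0 mg).
Greedy by cheapest-per-mg is optimal for a single linear constraint, so the minimum cost is $4.11.

$4.11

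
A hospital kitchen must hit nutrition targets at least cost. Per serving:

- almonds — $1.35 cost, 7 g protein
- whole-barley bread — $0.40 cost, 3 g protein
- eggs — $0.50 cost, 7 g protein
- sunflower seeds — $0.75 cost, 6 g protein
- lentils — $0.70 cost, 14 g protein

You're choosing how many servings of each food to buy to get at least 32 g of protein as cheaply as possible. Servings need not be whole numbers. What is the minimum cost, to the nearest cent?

$1.60

Cost per g of protein: lentils $0.0500, eggs $0.0714, sunflower seeds $0.1250, whole-barley bread $0.1333, almonds $0.1929.
With no serving limits, use only lentils: 32 g / 14 g = 2.286 servings × $0.70 = $1.60.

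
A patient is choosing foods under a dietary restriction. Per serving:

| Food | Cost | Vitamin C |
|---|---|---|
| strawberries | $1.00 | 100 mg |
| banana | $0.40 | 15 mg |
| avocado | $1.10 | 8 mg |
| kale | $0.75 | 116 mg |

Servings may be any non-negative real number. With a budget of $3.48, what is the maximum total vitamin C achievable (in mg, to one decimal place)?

538.2 mg

Vitamin C per dollar: kale 154.7, strawberries 100, banana 37.5, avocado 7.273.
With no serving limits, spend the whole cost allowance on kale: $3.48 / $0.75 × 116 mg = 538.2 mg.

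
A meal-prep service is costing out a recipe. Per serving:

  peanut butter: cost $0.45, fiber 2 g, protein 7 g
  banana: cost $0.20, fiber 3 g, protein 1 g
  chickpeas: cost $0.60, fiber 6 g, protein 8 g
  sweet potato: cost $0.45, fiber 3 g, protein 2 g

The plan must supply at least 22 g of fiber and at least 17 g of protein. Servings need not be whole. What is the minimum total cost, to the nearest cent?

$1.79

An LP optimum is at a vertex; with two nutrient constraints at most two foods are used. Check each candidate.
peanut butter only: max(22/2, 17/7) = 11 servings → $4.95.
banana only: max(22/3, 17/1) = 17 servings → $3.40.
chickpeas only: max(22/6, 17/8) = 3.667 servings → $2.20.
sweet potato only: max(22/3, 17/2) = 8.5 servings → $3.83.
peanut butter + banana with both tight: 1.526 servings and 6.316 servings → $1.95.
peanut butter + chickpeas: the both-tight solution has a negative serving — not a feasible corner.
peanut butter + sweet potato with both tight: 0.4118 servings and 7.059 servings → $3.36.
banana + chickpeas with both tight: 4.111 servings and 1.611 servings → $1.79.
banana + sweet potato with both targets exact would need a negative amount; discard.
chickpeas + sweet potato with both tight: 0.5833 servings and 6.167 servings → $3.12.
So the least-cost plan costs $1.79.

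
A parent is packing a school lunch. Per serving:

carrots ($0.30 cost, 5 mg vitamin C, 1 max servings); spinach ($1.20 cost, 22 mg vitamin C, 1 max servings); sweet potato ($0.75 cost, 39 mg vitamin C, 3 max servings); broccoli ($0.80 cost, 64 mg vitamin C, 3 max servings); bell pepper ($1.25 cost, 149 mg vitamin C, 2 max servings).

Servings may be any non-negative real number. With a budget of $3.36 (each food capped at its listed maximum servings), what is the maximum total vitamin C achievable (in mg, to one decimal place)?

Vitamin C per dollar: bell pepper 119.2, broccoli 80, sweet potato 52, spinach 18.33, carrots 16.67.
Take 2 servings of bell pepper: spends $2.50, +298.0 mg vitamin C (running total 298.0 mg).
Take 1.075 servings of broccoli: spends $0.86, +68.8 mg vitamin C (running total 366.8 mg).
Filling greedily by vitamin C-per-dollar is optimal for one linear limit, giving 366.8 mg.

366.8 mg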